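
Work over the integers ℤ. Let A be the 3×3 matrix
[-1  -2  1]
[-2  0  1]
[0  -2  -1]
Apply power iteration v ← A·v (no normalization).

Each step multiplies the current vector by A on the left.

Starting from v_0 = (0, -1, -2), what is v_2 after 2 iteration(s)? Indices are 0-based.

v_0 = (0, -1, -2).
v_1 = A·v_0 = (0, -2, 4).
v_2 = A·v_1 = (8, 4, 0).

v_2 = (8, 4, 0)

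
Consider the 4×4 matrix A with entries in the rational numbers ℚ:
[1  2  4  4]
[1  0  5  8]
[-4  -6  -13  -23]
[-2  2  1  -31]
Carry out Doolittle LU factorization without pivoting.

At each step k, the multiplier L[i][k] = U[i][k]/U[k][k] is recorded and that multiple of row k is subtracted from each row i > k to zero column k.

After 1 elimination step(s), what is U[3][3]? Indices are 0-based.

U[3][3] = -23

k=0: U[0][0]=1
  eliminate (1,0): mult=1, new row 1: (0, -2, 1, 4); set L[1][0]=1
  eliminate (2,0): mult=-4, new row 2: (0, 2, 3, -7); set L[2][0]=-4
  eliminate (3,0): mult=-2, new row 3: (0, 6, 9, -23); set L[3][0]=-2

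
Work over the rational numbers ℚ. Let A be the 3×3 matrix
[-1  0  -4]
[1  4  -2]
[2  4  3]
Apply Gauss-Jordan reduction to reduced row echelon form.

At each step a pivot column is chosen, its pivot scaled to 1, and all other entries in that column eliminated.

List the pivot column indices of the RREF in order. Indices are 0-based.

[1] R0 /= -1  ⇒  (1, 0, 4)
     R1 -= 1·R0  ⇒  (0, 4, -6)
     R2 -= 2·R0  ⇒  (0, 4, -5)
[2] R1 /= 4  ⇒  (0, 1, -3/2)
     R2 -= 4·R1  ⇒  (0, 0, 1)
[3] R2 /= 1  ⇒  (0, 0, 1)
     R0 -= 4·R2  ⇒  (1, 0, 0)
     R1 -= -3/2·R2  ⇒  (0, 1, 0)

pivot columns: 0, 1, 2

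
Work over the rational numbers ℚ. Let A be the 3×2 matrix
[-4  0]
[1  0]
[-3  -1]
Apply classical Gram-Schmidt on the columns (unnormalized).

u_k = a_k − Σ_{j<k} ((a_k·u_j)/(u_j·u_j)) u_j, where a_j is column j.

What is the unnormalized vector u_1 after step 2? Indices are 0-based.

u_1 = (6/13, -3/26, -17/26)

Step 1: u_0 = a_0 = (-4, 1, -3).
Step 2: u_1 = a_1 − (3/26)·u_0 = (6/13, -3/26, -17/26).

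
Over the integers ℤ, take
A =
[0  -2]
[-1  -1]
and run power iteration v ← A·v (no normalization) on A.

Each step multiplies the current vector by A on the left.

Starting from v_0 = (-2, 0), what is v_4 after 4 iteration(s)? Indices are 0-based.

v_0 = (-2, 0).
v_1 = A·v_0 = (0, 2).
v_2 = A·v_1 = (-4, -2).
v_3 = A·v_2 = (4, 6).
v_4 = A·v_3 = (-12, -10).

v_4 = (-12, -10)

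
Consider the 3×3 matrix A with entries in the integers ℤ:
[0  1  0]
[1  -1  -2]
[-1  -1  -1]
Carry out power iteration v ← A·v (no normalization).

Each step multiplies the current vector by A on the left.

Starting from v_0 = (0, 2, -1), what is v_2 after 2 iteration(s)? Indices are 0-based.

v_0 = (0, 2, -1).
v_1 = A·v_0 = (2, 0, -1).
v_2 = A·v_1 = (0, 4, -1).

v_2 = (0, 4, -1)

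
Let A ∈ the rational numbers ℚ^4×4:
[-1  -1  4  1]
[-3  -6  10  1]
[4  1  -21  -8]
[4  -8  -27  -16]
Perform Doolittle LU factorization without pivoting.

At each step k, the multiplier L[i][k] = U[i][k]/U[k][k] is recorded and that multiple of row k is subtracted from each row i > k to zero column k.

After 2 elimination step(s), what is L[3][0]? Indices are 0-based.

L[3][0] = -4

k=0: U[0][0]=-1
  eliminate (1,0): mult=3, new row 1: (0, -3, -2, -2); set L[1][0]=3
  eliminate (2,0): mult=-4, new row 2: (0, -3, -5, -4); set L[2][0]=-4
  eliminate (3,0): mult=-4, new row 3: (0, -12, -11, -12); set L[3][0]=-4
k=1: U[1][1]=-3
  eliminate (2,1): mult=1, new row 2: (0, 0, -3, -2); set L[2][1]=1
  eliminate (3,1): mult=4, new row 3: (0, 0, -3, -4); set L[3][1]=4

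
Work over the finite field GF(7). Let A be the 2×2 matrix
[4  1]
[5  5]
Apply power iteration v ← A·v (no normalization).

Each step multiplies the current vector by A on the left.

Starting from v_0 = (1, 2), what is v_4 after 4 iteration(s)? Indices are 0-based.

v_0 = (1, 2).
v_1 = A·v_0 = (6, 1).
v_2 = A·v_1 = (4, 0).
v_3 = A·v_2 = (2, 6).
v_4 = A·v_3 = (0, 5).

v_4 = (0, 5)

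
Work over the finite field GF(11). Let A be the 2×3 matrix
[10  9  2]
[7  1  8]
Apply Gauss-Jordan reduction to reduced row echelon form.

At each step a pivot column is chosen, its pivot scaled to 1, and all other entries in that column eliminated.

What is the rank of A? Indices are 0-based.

step 1: normalize row 0 (÷10) = (1, 2, 9)
  row 1: subtract 7×row0 = (0, 9, 0)
step 2: normalize row 1 (÷9) = (0, 1, 0)
  row 0: subtract 2×row1 = (1, 0, 9)

rank = 2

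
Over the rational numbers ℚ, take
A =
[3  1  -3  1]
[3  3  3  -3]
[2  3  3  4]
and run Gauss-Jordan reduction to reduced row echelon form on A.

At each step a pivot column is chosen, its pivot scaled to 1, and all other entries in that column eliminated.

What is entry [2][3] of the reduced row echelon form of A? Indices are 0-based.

[1] R0 /= 3  ⇒  (1, 1/3, -1, 1/3)
     R1 -= 3·R0  ⇒  (0, 2, 6, -4)
     R2 -= 2·R0  ⇒  (0, 7/3, 5, 10/3)
[2] R1 /= 2  ⇒  (0, 1, 3, -2)
     R0 -= 1/3·R1  ⇒  (1, 0, -2, 1)
     R2 -= 7/3·R1  ⇒  (0, 0, -2, 8)
[3] R2 /= -2  ⇒  (0, 0, 1, -4)
     R0 -= -2·R2  ⇒  (1, 0, 0, -7)
     R1 -= 3·R2  ⇒  (0, 1, 0, 10)

M[2][3] = -4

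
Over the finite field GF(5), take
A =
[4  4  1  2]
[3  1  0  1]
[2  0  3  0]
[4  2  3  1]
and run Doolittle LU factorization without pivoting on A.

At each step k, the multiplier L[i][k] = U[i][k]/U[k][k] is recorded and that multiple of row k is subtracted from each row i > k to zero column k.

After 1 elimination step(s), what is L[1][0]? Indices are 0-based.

Step 1: pivot at (0,0) is 4.
  row1 ← row1 − (2)·row0  ⇒  L[1][0]=2, U row1=(0, 3, 3, 2)
  row2 ← row2 − (3)·row0  ⇒  L[2][0]=3, U row2=(0, 3, 0, 4)
  row3 ← row3 − (1)·row0  ⇒  L[3][0]=1, U row3=(0, 3, 2, 4)

L[1][0] = 2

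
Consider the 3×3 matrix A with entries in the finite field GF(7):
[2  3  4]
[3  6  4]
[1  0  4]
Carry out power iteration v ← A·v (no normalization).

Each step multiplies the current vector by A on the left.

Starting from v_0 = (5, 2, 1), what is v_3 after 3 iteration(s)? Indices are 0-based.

v_0 = (5, 2, 1).
v_1 = A·v_0 = (6, 3, 2).
v_2 = A·v_1 = (1, 2, 0).
v_3 = A·v_2 = (1, 1, 1).

v_3 = (1, 1, 1)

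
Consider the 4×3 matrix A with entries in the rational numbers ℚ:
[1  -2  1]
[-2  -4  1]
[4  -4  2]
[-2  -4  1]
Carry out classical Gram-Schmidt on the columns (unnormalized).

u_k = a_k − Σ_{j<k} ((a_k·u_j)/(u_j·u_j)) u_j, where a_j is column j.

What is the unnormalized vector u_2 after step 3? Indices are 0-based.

u_2 = (4/27, -1/81, -4/81, -1/81)

Step 1: u_0 = a_0 = (1, -2, 4, -2).
Step 2: u_1 = a_1 − (-2/25)·u_0 = (-48/25, -104/25, -92/25, -104/25).
Step 3: u_2 = a_2 − (1/5)·u_0 − (-55/162)·u_1 = (4/27, -1/81, -4/81, -1/81).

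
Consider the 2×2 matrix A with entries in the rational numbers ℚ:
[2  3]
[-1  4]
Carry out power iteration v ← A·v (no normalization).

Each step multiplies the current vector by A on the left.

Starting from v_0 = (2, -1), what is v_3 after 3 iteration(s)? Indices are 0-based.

v_3 = (-107, -84)

v_0 = (2, -1).
v_1 = A·v_0 = (1, -6).
v_2 = A·v_1 = (-16, -25).
v_3 = A·v_2 = (-107, -84).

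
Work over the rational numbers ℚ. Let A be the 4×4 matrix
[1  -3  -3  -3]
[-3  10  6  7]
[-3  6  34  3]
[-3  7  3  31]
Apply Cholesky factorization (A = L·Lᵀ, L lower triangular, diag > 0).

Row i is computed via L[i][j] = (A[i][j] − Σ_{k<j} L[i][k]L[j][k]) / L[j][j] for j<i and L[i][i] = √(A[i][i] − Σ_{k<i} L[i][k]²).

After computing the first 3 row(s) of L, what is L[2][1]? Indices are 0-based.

L[2][1] = -3

Step 1: L[0][0] = √(1) = 1.
  L[1][0] = (-3) / L[0][0] = -3.
Step 2: L[1][1] = √(1) = 1.
  L[2][0] = (-3) / L[0][0] = -3.
  L[2][1] = (-3) / L[1][1] = -3.
Step 3: L[2][2] = √(16) = 4.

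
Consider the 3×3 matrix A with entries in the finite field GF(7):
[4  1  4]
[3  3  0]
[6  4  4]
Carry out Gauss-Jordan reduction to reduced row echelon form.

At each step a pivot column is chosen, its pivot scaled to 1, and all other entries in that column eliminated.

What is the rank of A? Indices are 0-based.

rank = 3

pivot(0,0)=4: scale R0 → (1, 2, 1)
  clear (1,0): R1 −= (3)R0 → (0, 4, 4)
  clear (2,0): R2 −= (6)R0 → (0, 6, 5)
pivot(1,1)=4: scale R1 → (0, 1, 1)
  clear (0,1): R0 −= (2)R1 → (1, 0, 6)
  clear (2,1): R2 −= (6)R1 → (0, 0, 6)
pivot(2,2)=6: scale R2 → (0, 0, 1)
  clear (0,2): R0 −= (6)R2 → (1, 0, 0)
  clear (1,2): R1 −= (1)R2 → (0, 1, 0)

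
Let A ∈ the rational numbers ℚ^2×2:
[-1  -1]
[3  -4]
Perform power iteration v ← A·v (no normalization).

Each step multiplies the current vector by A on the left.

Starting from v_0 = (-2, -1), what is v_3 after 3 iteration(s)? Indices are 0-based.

v_0 = (-2, -1).
v_1 = A·v_0 = (3, -2).
v_2 = A·v_1 = (-1, 17).
v_3 = A·v_2 = (-16, -71).

v_3 = (-16, -71)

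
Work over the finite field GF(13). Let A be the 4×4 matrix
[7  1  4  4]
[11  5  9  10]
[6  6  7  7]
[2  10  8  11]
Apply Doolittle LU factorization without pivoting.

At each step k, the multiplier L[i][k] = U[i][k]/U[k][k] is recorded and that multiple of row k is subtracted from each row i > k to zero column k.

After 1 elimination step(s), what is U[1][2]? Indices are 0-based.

U[1][2] = 12

Step 1: pivot at (0,0) is 7.
  row1 ← row1 − (9)·row0  ⇒  L[1][0]=9, U row1=(0, 9, 12, 0)
  row2 ← row2 − (12)·row0  ⇒  L[2][0]=12, U row2=(0, 7, 11, 11)
  row3 ← row3 − (4)·row0  ⇒  L[3][0]=4, U row3=(0, 6, 5, 8)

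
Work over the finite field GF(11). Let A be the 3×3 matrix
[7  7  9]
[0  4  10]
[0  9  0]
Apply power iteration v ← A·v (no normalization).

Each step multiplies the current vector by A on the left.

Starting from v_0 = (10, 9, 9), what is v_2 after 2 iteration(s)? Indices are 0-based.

v_2 = (7, 5, 1)

v_0 = (10, 9, 9).
v_1 = A·v_0 = (5, 5, 4).
v_2 = A·v_1 = (7, 5, 1).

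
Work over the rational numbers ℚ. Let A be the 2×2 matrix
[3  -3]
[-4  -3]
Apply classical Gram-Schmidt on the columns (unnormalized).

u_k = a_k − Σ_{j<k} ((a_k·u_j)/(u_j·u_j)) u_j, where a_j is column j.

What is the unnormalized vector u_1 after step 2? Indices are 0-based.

Step 1: u_0 = a_0 = (3, -4).
Step 2: u_1 = a_1 − (3/25)·u_0 = (-84/25, -63/25).

u_1 = (-84/25, -63/25)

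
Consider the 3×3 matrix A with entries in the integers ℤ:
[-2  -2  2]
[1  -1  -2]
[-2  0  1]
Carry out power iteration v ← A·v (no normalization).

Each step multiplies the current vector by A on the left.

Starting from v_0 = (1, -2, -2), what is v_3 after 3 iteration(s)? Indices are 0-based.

v_0 = (1, -2, -2).
v_1 = A·v_0 = (-2, 7, -4).
v_2 = A·v_1 = (-18, -1, 0).
v_3 = A·v_2 = (38, -17, 36).

v_3 = (38, -17, 36)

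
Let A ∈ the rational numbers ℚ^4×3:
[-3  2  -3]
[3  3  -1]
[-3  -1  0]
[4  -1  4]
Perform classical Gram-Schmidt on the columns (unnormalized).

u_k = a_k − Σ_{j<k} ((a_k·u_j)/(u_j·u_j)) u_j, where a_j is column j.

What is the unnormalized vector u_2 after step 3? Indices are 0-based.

Step 1: u_0 = a_0 = (-3, 3, -3, 4).
Step 2: u_1 = a_1 − (2/43)·u_0 = (92/43, 123/43, -37/43, -51/43).
Step 3: u_2 = a_2 − (22/43)·u_0 − (-603/641)·u_1 = (351/641, 100/641, 465/641, 537/641).

u_2 = (351/641, 100/641, 465/641, 537/641)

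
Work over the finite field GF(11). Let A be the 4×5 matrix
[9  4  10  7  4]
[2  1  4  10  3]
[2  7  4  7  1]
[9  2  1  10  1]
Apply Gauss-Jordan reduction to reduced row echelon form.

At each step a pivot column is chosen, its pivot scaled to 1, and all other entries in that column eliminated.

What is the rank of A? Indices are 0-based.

rank = 4

step 1: normalize row 0 (÷9) = (1, 9, 6, 2, 9)
  row 1: subtract 2×row0 = (0, 5, 3, 6, 7)
  row 2: subtract 2×row0 = (0, 0, 3, 3, 5)
  row 3: subtract 9×row0 = (0, 9, 2, 3, 8)
step 2: normalize row 1 (÷5) = (0, 1, 5, 10, 8)
  row 0: subtract 9×row1 = (1, 0, 5, 0, 3)
  row 3: subtract 9×row1 = (0, 0, 1, 1, 2)
step 3: normalize row 2 (÷3) = (0, 0, 1, 1, 9)
  row 0: subtract 5×row2 = (1, 0, 0, 6, 2)
  row 1: subtract 5×row2 = (0, 1, 0, 5, 7)
  row 3: subtract 1×row2 = (0, 0, 0, 0, 4)
skip col 3 (zero from row 3)
step 4: normalize row 3 (÷4) = (0, 0, 0, 0, 1)
  row 0: subtract 2×row3 = (1, 0, 0, 6, 0)
  row 1: subtract 7×row3 = (0, 1, 0, 5, 0)
  row 2: subtract 9×row3 = (0, 0, 1, 1, 0)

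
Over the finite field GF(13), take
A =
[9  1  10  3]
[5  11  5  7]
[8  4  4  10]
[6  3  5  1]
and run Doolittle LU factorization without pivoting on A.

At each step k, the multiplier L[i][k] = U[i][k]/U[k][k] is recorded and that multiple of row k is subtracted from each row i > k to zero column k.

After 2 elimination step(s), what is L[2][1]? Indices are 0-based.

Step 1: pivot at (0,0) is 9.
  row1 ← row1 − (2)·row0  ⇒  L[1][0]=2, U row1=(0, 9, 11, 1)
  row2 ← row2 − (11)·row0  ⇒  L[2][0]=11, U row2=(0, 6, 11, 3)
  row3 ← row3 − (5)·row0  ⇒  L[3][0]=5, U row3=(0, 11, 7, 12)
Step 2: pivot at (1,1) is 9.
  row2 ← row2 − (5)·row1  ⇒  L[2][1]=5, U row2=(0, 0, 8, 11)
  row3 ← row3 − (7)·row1  ⇒  L[3][1]=7, U row3=(0, 0, 8, 5)

L[2][1] = 5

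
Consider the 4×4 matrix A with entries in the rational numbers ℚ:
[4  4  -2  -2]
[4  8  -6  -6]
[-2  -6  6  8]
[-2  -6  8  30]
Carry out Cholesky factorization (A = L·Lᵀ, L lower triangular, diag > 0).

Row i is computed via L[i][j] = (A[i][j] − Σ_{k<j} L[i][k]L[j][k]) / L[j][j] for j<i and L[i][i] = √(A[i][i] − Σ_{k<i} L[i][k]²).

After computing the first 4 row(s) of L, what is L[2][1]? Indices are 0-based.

Step 1: L[0][0] = √(4) = 2.
  L[1][0] = (4) / L[0][0] = 2.
Step 2: L[1][1] = √(4) = 2.
  L[2][0] = (-2) / L[0][0] = -1.
  L[2][1] = (-4) / L[1][1] = -2.
Step 3: L[2][2] = √(1) = 1.
  L[3][0] = (-2) / L[0][0] = -1.
  L[3][1] = (-4) / L[1][1] = -2.
  L[3][2] = (3) / L[2][2] = 3.
Step 4: L[3][3] = √(16) = 4.

L[2][1] = -2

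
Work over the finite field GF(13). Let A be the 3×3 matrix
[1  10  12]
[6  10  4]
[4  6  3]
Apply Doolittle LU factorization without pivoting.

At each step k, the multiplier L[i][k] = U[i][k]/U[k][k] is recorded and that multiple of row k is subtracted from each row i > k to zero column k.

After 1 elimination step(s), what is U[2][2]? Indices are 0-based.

U[2][2] = 7

[col 0] pivot 1
  R1 -= 6*R0 → (0, 2, 10)  (L[1][0] := 6)
  R2 -= 4*R0 → (0, 5, 7)  (L[2][0] := 4)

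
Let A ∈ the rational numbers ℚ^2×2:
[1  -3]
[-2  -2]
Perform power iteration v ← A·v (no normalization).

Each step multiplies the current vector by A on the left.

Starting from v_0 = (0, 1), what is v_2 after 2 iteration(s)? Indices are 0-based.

v_0 = (0, 1).
v_1 = A·v_0 = (-3, -2).
v_2 = A·v_1 = (3, 10).

v_2 = (3, 10)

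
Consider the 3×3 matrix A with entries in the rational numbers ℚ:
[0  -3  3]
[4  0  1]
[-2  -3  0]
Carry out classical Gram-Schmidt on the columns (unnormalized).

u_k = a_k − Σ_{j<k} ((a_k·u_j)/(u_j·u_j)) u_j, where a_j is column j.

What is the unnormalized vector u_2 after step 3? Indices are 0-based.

u_2 = (10/9, -5/9, -10/9)

Step 1: u_0 = a_0 = (0, 4, -2).
Step 2: u_1 = a_1 − (3/10)·u_0 = (-3, -6/5, -12/5).
Step 3: u_2 = a_2 − (1/5)·u_0 − (-17/27)·u_1 = (10/9, -5/9, -10/9).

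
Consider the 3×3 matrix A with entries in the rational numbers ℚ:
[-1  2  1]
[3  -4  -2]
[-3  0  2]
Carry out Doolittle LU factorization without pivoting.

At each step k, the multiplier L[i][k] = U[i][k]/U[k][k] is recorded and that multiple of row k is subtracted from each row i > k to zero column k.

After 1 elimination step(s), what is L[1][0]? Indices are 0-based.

Step 1: pivot at (0,0) is -1.
  row1 ← row1 − (-3)·row0  ⇒  L[1][0]=-3, U row1=(0, 2, 1)
  row2 ← row2 − (3)·row0  ⇒  L[2][0]=3, U row2=(0, -6, -1)

L[1][0] = -3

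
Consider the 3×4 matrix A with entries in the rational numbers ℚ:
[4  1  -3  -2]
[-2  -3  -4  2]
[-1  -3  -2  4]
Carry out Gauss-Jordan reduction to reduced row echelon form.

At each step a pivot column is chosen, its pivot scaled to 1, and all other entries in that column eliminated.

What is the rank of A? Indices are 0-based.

pivot(0,0)=4: scale R0 → (1, 1/4, -3/4, -1/2)
  clear (1,0): R1 −= (-2)R0 → (0, -5/2, -11/2, 1)
  clear (2,0): R2 −= (-1)R0 → (0, -11/4, -11/4, 7/2)
pivot(1,1)=-5/2: scale R1 → (0, 1, 11/5, -2/5)
  clear (0,1): R0 −= (1/4)R1 → (1, 0, -13/10, -2/5)
  clear (2,1): R2 −= (-11/4)R1 → (0, 0, 33/10, 12/5)
pivot(2,2)=33/10: scale R2 → (0, 0, 1, 8/11)
  clear (0,2): R0 −= (-13/10)R2 → (1, 0, 0, 6/11)
  clear (1,2): R1 −= (11/5)R2 → (0, 1, 0, -2)

rank = 3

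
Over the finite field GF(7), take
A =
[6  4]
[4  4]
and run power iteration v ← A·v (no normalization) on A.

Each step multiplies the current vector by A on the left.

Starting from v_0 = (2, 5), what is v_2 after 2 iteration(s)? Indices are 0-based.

v_2 = (3, 2)

v_0 = (2, 5).
v_1 = A·v_0 = (4, 0).
v_2 = A·v_1 = (3, 2).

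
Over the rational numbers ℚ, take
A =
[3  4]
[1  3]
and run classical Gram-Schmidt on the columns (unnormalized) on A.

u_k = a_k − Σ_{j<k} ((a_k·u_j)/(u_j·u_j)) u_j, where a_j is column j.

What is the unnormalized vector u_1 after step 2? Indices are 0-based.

Step 1: u_0 = a_0 = (3, 1).
Step 2: u_1 = a_1 − (3/2)·u_0 = (-1/2, 3/2).

u_1 = (-1/2, 3/2)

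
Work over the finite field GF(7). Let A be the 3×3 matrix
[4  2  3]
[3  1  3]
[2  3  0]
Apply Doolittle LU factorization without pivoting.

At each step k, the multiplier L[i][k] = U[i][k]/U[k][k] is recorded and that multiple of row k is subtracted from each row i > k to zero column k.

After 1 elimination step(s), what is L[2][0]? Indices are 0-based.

Step 1: pivot at (0,0) is 4.
  row1 ← row1 − (6)·row0  ⇒  L[1][0]=6, U row1=(0, 3, 6)
  row2 ← row2 − (4)·row0  ⇒  L[2][0]=4, U row2=(0, 2, 2)

L[2][0] = 4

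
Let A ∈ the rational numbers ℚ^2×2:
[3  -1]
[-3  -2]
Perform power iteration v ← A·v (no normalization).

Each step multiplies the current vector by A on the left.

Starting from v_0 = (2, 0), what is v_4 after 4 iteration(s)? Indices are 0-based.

v_4 = (294, -114)

v_0 = (2, 0).
v_1 = A·v_0 = (6, -6).
v_2 = A·v_1 = (24, -6).
v_3 = A·v_2 = (78, -60).
v_4 = A·v_3 = (294, -114).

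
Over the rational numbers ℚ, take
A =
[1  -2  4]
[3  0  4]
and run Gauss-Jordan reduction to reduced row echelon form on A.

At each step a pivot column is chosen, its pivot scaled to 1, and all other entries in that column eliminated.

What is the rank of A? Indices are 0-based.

rank = 2

pivot(0,0)=1: scale R0 → (1, -2, 4)
  clear (1,0): R1 −= (3)R0 → (0, 6, -8)
pivot(1,1)=6: scale R1 → (0, 1, -4/3)
  clear (0,1): R0 −= (-2)R1 → (1, 0, 4/3)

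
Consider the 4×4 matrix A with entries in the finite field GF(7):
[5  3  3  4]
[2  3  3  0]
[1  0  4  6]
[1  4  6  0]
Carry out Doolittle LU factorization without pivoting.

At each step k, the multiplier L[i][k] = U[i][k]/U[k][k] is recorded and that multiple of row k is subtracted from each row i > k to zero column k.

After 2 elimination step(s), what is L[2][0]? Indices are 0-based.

k=0: U[0][0]=5
  eliminate (1,0): mult=6, new row 1: (0, 6, 6, 4); set L[1][0]=6
  eliminate (2,0): mult=3, new row 2: (0, 5, 2, 1); set L[2][0]=3
  eliminate (3,0): mult=3, new row 3: (0, 2, 4, 2); set L[3][0]=3
k=1: U[1][1]=6
  eliminate (2,1): mult=2, new row 2: (0, 0, 4, 0); set L[2][1]=2
  eliminate (3,1): mult=5, new row 3: (0, 0, 2, 3); set L[3][1]=5

L[2][0] = 3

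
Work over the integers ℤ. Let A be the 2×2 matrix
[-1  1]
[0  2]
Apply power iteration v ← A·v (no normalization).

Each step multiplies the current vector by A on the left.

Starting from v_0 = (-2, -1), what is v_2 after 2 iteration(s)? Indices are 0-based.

v_2 = (-3, -4)

v_0 = (-2, -1).
v_1 = A·v_0 = (1, -2).
v_2 = A·v_1 = (-3, -4).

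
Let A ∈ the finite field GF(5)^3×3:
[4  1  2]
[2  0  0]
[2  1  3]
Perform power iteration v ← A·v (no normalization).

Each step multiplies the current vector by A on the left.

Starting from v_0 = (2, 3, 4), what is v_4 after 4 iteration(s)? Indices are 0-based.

v_0 = (2, 3, 4).
v_1 = A·v_0 = (4, 4, 4).
v_2 = A·v_1 = (3, 3, 4).
v_3 = A·v_2 = (3, 1, 1).
v_4 = A·v_3 = (0, 1, 0).

v_4 = (0, 1, 0)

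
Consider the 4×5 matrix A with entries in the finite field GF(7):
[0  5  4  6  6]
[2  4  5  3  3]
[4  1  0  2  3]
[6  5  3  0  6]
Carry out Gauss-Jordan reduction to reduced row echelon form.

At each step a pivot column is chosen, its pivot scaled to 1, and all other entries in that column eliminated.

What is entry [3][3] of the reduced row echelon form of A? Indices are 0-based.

[1] R0 <-> R1
[1] R0 /= 2  ⇒  (1, 2, 6, 5, 5)
     R2 -= 4·R0  ⇒  (0, 0, 4, 3, 4)
     R3 -= 6·R0  ⇒  (0, 0, 2, 5, 4)
[2] R1 /= 5  ⇒  (0, 1, 5, 4, 4)
     R0 -= 2·R1  ⇒  (1, 0, 3, 4, 4)
[3] R2 /= 4  ⇒  (0, 0, 1, 6, 1)
     R0 -= 3·R2  ⇒  (1, 0, 0, 0, 1)
     R1 -= 5·R2  ⇒  (0, 1, 0, 2, 6)
     R3 -= 2·R2  ⇒  (0, 0, 0, 0, 2)
column 3 empty below row 3
[4] R3 /= 2  ⇒  (0, 0, 0, 0, 1)
     R0 -= 1·R3  ⇒  (1, 0, 0, 0, 0)
     R1 -= 6·R3  ⇒  (0, 1, 0, 2, 0)
     R2 -= 1·R3  ⇒  (0, 0, 1, 6, 0)

M[3][3] = 0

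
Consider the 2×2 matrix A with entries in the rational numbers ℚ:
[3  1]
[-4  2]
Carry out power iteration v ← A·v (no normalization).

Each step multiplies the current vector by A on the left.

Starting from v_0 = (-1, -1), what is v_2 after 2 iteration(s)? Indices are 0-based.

v_2 = (-10, 20)

v_0 = (-1, -1).
v_1 = A·v_0 = (-4, 2).
v_2 = A·v_1 = (-10, 20).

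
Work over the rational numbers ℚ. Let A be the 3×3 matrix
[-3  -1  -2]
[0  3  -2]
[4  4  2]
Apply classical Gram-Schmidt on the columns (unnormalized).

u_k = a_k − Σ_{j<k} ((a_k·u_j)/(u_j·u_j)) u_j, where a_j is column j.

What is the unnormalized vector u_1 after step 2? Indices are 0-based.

Step 1: u_0 = a_0 = (-3, 0, 4).
Step 2: u_1 = a_1 − (19/25)·u_0 = (32/25, 3, 24/25).

u_1 = (32/25, 3, 24/25)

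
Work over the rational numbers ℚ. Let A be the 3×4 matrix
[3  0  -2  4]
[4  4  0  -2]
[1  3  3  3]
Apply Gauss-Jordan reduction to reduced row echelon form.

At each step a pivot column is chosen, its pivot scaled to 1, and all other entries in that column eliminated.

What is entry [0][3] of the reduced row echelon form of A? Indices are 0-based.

step 1: normalize row 0 (÷3) = (1, 0, -2/3, 4/3)
  row 1: subtract 4×row0 = (0, 4, 8/3, -22/3)
  row 2: subtract 1×row0 = (0, 3, 11/3, 5/3)
step 2: normalize row 1 (÷4) = (0, 1, 2/3, -11/6)
  row 2: subtract 3×row1 = (0, 0, 5/3, 43/6)
step 3: normalize row 2 (÷5/3) = (0, 0, 1, 43/10)
  row 0: subtract -2/3×row2 = (1, 0, 0, 21/5)
  row 1: subtract 2/3×row2 = (0, 1, 0, -47/10)

M[0][3] = 21/5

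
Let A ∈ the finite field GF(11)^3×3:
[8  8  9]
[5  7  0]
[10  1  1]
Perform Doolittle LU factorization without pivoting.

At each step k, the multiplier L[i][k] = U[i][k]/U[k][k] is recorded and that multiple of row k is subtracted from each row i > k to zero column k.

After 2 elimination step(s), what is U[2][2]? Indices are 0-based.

U[2][2] = 5

Step 1: pivot at (0,0) is 8.
  row1 ← row1 − (2)·row0  ⇒  L[1][0]=2, U row1=(0, 2, 4)
  row2 ← row2 − (4)·row0  ⇒  L[2][0]=4, U row2=(0, 2, 9)
Step 2: pivot at (1,1) is 2.
  row2 ← row2 − (1)·row1  ⇒  L[2][1]=1, U row2=(0, 0, 5)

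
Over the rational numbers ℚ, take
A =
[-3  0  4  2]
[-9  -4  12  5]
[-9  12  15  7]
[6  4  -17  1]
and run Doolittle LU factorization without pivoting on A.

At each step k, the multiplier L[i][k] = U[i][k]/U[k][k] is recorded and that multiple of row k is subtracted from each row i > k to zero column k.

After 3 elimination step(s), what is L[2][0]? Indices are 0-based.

Step 1: pivot at (0,0) is -3.
  row1 ← row1 − (3)·row0  ⇒  L[1][0]=3, U row1=(0, -4, 0, -1)
  row2 ← row2 − (3)·row0  ⇒  L[2][0]=3, U row2=(0, 12, 3, 1)
  row3 ← row3 − (-2)·row0  ⇒  L[3][0]=-2, U row3=(0, 4, -9, 5)
Step 2: pivot at (1,1) is -4.
  row2 ← row2 − (-3)·row1  ⇒  L[2][1]=-3, U row2=(0, 0, 3, -2)
  row3 ← row3 − (-1)·row1  ⇒  L[3][1]=-1, U row3=(0, 0, -9, 4)
Step 3: pivot at (2,2) is 3.
  row3 ← row3 − (-3)·row2  ⇒  L[3][2]=-3, U row3=(0, 0, 0, -2)

L[2][0] = 3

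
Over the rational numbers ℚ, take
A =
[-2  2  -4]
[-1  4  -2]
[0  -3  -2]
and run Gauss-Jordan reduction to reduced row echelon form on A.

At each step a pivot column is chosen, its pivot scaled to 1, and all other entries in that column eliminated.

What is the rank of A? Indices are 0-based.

rank = 3

pivot(0,0)=-2: scale R0 → (1, -1, 2)
  clear (1,0): R1 −= (-1)R0 → (0, 3, 0)
pivot(1,1)=3: scale R1 → (0, 1, 0)
  clear (0,1): R0 −= (-1)R1 → (1, 0, 2)
  clear (2,1): R2 −= (-3)R1 → (0, 0, -2)
pivot(2,2)=-2: scale R2 → (0, 0, 1)
  clear (0,2): R0 −= (2)R2 → (1, 0, 0)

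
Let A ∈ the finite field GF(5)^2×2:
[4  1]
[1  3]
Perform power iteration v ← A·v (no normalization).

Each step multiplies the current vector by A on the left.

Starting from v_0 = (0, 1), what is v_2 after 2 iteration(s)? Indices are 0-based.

v_0 = (0, 1).
v_1 = A·v_0 = (1, 3).
v_2 = A·v_1 = (2, 0).

v_2 = (2, 0)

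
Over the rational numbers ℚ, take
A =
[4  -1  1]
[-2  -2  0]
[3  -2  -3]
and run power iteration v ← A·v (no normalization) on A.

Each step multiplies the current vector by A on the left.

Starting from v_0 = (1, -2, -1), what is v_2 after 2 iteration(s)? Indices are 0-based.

v_0 = (1, -2, -1).
v_1 = A·v_0 = (5, 2, 10).
v_2 = A·v_1 = (28, -14, -19).

v_2 = (28, -14, -19)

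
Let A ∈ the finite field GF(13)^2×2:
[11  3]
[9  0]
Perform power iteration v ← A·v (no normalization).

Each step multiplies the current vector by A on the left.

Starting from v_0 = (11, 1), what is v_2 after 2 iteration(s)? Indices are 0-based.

v_2 = (10, 11)

v_0 = (11, 1).
v_1 = A·v_0 = (7, 8).
v_2 = A·v_1 = (10, 11).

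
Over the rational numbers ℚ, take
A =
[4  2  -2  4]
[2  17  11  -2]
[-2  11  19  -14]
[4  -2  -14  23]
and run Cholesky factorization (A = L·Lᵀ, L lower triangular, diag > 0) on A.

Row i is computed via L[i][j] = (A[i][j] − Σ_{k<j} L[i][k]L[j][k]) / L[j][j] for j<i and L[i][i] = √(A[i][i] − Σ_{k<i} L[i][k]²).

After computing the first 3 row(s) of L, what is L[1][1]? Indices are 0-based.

L[1][1] = 4

Step 1: L[0][0] = √(4) = 2.
  L[1][0] = (2) / L[0][0] = 1.
Step 2: L[1][1] = √(16) = 4.
  L[2][0] = (-2) / L[0][0] = -1.
  L[2][1] = (12) / L[1][1] = 3.
Step 3: L[2][2] = √(9) = 3.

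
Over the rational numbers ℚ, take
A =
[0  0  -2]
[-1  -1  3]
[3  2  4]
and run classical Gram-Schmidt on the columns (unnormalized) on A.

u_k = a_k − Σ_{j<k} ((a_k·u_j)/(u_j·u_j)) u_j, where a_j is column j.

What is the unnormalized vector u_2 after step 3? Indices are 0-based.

u_2 = (-2, 0, 0)

Step 1: u_0 = a_0 = (0, -1, 3).
Step 2: u_1 = a_1 − (7/10)·u_0 = (0, -3/10, -1/10).
Step 3: u_2 = a_2 − (9/10)·u_0 − (-13)·u_1 = (-2, 0, 0).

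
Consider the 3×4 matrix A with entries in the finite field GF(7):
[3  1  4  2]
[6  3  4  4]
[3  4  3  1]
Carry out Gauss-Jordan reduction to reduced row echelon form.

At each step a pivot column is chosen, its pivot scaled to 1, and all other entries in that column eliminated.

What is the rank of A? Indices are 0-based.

step 1: normalize row 0 (÷3) = (1, 5, 6, 3)
  row 1: subtract 6×row0 = (0, 1, 3, 0)
  row 2: subtract 3×row0 = (0, 3, 6, 6)
step 2: normalize row 1 (÷1) = (0, 1, 3, 0)
  row 0: subtract 5×row1 = (1, 0, 5, 3)
  row 2: subtract 3×row1 = (0, 0, 4, 6)
step 3: normalize row 2 (÷4) = (0, 0, 1, 5)
  row 0: subtract 5×row2 = (1, 0, 0, 6)
  row 1: subtract 3×row2 = (0, 1, 0, 6)

rank = 3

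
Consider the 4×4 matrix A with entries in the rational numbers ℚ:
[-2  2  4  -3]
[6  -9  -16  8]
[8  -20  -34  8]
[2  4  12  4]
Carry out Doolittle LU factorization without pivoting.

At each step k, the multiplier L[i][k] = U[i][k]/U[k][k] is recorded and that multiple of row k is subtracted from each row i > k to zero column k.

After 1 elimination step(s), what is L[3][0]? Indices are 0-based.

[col 0] pivot -2
  R1 -= -3*R0 → (0, -3, -4, -1)  (L[1][0] := -3)
  R2 -= -4*R0 → (0, -12, -18, -4)  (L[2][0] := -4)
  R3 -= -1*R0 → (0, 6, 16, 1)  (L[3][0] := -1)

L[3][0] = -1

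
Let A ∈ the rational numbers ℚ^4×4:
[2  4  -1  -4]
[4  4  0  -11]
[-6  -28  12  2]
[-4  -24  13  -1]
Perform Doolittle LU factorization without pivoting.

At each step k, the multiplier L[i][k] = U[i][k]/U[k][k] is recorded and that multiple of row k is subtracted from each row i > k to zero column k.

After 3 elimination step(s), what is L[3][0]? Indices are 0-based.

Step 1: pivot at (0,0) is 2.
  row1 ← row1 − (2)·row0  ⇒  L[1][0]=2, U row1=(0, -4, 2, -3)
  row2 ← row2 − (-3)·row0  ⇒  L[2][0]=-3, U row2=(0, -16, 9, -10)
  row3 ← row3 − (-2)·row0  ⇒  L[3][0]=-2, U row3=(0, -16, 11, -9)
Step 2: pivot at (1,1) is -4.
  row2 ← row2 − (4)·row1  ⇒  L[2][1]=4, U row2=(0, 0, 1, 2)
  row3 ← row3 − (4)·row1  ⇒  L[3][1]=4, U row3=(0, 0, 3, 3)
Step 3: pivot at (2,2) is 1.
  row3 ← row3 − (3)·row2  ⇒  L[3][2]=3, U row3=(0, 0, 0, -3)

L[3][0] = -2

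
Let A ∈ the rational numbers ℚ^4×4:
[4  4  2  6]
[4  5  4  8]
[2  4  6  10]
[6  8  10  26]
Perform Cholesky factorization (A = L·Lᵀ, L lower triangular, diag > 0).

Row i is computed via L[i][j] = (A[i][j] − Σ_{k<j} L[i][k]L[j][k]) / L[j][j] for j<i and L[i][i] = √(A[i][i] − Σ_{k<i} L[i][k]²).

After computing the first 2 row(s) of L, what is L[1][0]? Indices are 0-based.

Step 1: L[0][0] = √(4) = 2.
  L[1][0] = (4) / L[0][0] = 2.
Step 2: L[1][1] = √(1) = 1.

L[1][0] = 2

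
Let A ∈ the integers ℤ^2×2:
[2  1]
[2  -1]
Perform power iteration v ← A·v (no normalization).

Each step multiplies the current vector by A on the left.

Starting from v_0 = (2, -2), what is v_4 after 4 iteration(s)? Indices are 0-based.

v_4 = (58, 14)

v_0 = (2, -2).
v_1 = A·v_0 = (2, 6).
v_2 = A·v_1 = (10, -2).
v_3 = A·v_2 = (18, 22).
v_4 = A·v_3 = (58, 14).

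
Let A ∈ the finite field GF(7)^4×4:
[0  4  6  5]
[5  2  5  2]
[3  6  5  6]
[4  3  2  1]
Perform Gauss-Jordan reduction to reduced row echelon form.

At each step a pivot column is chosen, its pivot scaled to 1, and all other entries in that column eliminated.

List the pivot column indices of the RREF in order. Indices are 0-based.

pivot columns: 0, 1, 2, 3

[1] R0 <-> R1
[1] R0 /= 5  ⇒  (1, 6, 1, 6)
     R2 -= 3·R0  ⇒  (0, 2, 2, 2)
     R3 -= 4·R0  ⇒  (0, 0, 5, 5)
[2] R1 /= 4  ⇒  (0, 1, 5, 3)
     R0 -= 6·R1  ⇒  (1, 0, 6, 2)
     R2 -= 2·R1  ⇒  (0, 0, 6, 3)
[3] R2 /= 6  ⇒  (0, 0, 1, 4)
     R0 -= 6·R2  ⇒  (1, 0, 0, 6)
     R1 -= 5·R2  ⇒  (0, 1, 0, 4)
     R3 -= 5·R2  ⇒  (0, 0, 0, 6)
[4] R3 /= 6  ⇒  (0, 0, 0, 1)
     R0 -= 6·R3  ⇒  (1, 0, 0, 0)
     R1 -= 4·R3  ⇒  (0, 1, 0, 0)
     R2 -= 4·R3  ⇒  (0, 0, 1, 0)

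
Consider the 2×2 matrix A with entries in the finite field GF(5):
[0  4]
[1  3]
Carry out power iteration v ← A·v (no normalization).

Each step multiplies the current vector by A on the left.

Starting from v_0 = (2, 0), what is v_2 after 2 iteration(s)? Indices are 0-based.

v_0 = (2, 0).
v_1 = A·v_0 = (0, 2).
v_2 = A·v_1 = (3, 1).

v_2 = (3, 1)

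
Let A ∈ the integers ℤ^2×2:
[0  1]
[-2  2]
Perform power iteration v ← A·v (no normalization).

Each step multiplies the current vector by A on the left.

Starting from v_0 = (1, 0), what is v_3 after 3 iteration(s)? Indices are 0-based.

v_3 = (-4, -4)

v_0 = (1, 0).
v_1 = A·v_0 = (0, -2).
v_2 = A·v_1 = (-2, -4).
v_3 = A·v_2 = (-4, -4).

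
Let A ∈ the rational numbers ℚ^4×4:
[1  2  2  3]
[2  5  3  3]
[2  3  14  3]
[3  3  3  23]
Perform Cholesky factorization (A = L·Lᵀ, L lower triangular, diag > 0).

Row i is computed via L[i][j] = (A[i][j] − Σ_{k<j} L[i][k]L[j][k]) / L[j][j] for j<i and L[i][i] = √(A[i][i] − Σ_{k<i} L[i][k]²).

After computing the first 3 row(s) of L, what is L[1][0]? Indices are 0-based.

L[1][0] = 2

Step 1: L[0][0] = √(1) = 1.
  L[1][0] = (2) / L[0][0] = 2.
Step 2: L[1][1] = √(1) = 1.
  L[2][0] = (2) / L[0][0] = 2.
  L[2][1] = (-1) / L[1][1] = -1.
Step 3: L[2][2] = √(9) = 3.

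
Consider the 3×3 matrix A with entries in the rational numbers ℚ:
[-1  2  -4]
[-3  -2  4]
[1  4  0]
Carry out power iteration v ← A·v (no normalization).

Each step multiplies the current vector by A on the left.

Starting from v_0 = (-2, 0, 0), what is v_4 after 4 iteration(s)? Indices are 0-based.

v_0 = (-2, 0, 0).
v_1 = A·v_0 = (2, 6, -2).
v_2 = A·v_1 = (18, -26, 26).
v_3 = A·v_2 = (-174, 102, -86).
v_4 = A·v_3 = (722, -26, 234).

v_4 = (722, -26, 234)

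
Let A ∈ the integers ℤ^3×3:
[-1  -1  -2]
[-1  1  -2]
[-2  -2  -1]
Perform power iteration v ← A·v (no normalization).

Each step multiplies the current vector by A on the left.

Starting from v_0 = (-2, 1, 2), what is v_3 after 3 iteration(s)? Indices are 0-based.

v_0 = (-2, 1, 2).
v_1 = A·v_0 = (-3, -1, 0).
v_2 = A·v_1 = (4, 2, 8).
v_3 = A·v_2 = (-22, -18, -20).

v_3 = (-22, -18, -20)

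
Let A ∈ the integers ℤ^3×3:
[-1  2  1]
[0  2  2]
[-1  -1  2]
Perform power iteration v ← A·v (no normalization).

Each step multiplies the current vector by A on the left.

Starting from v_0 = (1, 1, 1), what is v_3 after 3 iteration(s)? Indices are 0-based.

v_0 = (1, 1, 1).
v_1 = A·v_0 = (2, 4, 0).
v_2 = A·v_1 = (6, 8, -6).
v_3 = A·v_2 = (4, 4, -26).

v_3 = (4, 4, -26)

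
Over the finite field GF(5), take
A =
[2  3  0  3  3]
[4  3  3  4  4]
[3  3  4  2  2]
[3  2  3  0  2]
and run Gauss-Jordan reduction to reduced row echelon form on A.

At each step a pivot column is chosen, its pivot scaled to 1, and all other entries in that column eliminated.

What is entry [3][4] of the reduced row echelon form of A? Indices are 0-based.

step 1: normalize row 0 (÷2) = (1, 4, 0, 4, 4)
  row 1: subtract 4×row0 = (0, 2, 3, 3, 3)
  row 2: subtract 3×row0 = (0, 1, 4, 0, 0)
  row 3: subtract 3×row0 = (0, 0, 3, 3, 0)
step 2: normalize row 1 (÷2) = (0, 1, 4, 4, 4)
  row 0: subtract 4×row1 = (1, 0, 4, 3, 3)
  row 2: subtract 1×row1 = (0, 0, 0, 1, 1)
step 3: exchange rows 2,3
step 3: normalize row 2 (÷3) = (0, 0, 1, 1, 0)
  row 0: subtract 4×row2 = (1, 0, 0, 4, 3)
  row 1: subtract 4×row2 = (0, 1, 0, 0, 4)
step 4: normalize row 3 (÷1) = (0, 0, 0, 1, 1)
  row 0: subtract 4×row3 = (1, 0, 0, 0, 4)
  row 2: subtract 1×row3 = (0, 0, 1, 0, 4)

M[3][4] = 1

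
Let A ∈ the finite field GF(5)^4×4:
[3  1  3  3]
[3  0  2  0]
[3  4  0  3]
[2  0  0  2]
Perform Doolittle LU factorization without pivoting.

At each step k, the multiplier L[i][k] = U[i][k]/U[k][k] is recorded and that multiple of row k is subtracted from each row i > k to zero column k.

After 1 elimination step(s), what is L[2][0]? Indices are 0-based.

L[2][0] = 1

k=0: U[0][0]=3
  eliminate (1,0): mult=1, new row 1: (0, 4, 4, 2); set L[1][0]=1
  eliminate (2,0): mult=1, new row 2: (0, 3, 2, 0); set L[2][0]=1
  eliminate (3,0): mult=4, new row 3: (0, 1, 3, 0); set L[3][0]=4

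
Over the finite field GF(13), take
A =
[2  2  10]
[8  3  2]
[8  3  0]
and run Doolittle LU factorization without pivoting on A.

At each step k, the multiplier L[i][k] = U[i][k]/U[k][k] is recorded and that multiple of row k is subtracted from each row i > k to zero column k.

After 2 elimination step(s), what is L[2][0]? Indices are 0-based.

Step 1: pivot at (0,0) is 2.
  row1 ← row1 − (4)·row0  ⇒  L[1][0]=4, U row1=(0, 8, 1)
  row2 ← row2 − (4)·row0  ⇒  L[2][0]=4, U row2=(0, 8, 12)
Step 2: pivot at (1,1) is 8.
  row2 ← row2 − (1)·row1  ⇒  L[2][1]=1, U row2=(0, 0, 11)

L[2][0] = 4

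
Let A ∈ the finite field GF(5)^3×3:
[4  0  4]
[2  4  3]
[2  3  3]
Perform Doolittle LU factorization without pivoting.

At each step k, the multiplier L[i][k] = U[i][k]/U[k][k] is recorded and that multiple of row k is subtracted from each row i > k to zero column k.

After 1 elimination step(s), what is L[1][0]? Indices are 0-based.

L[1][0] = 3

k=0: U[0][0]=4
  eliminate (1,0): mult=3, new row 1: (0, 4, 1); set L[1][0]=3
  eliminate (2,0): mult=3, new row 2: (0, 3, 1); set L[2][0]=3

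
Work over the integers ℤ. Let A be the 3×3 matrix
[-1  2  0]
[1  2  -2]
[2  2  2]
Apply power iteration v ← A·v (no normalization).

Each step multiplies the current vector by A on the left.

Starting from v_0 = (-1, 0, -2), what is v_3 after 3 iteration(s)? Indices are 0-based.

v_3 = (33, 51, 40)

v_0 = (-1, 0, -2).
v_1 = A·v_0 = (1, 3, -6).
v_2 = A·v_1 = (5, 19, -4).
v_3 = A·v_2 = (33, 51, 40).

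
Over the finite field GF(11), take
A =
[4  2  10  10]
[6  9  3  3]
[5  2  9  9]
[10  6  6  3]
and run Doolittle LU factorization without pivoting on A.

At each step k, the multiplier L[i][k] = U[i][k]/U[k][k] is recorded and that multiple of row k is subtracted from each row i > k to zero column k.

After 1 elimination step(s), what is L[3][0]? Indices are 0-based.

L[3][0] = 8

[col 0] pivot 4
  R1 -= 7*R0 → (0, 6, 10, 10)  (L[1][0] := 7)
  R2 -= 4*R0 → (0, 5, 2, 2)  (L[2][0] := 4)
  R3 -= 8*R0 → (0, 1, 3, 0)  (L[3][0] := 8)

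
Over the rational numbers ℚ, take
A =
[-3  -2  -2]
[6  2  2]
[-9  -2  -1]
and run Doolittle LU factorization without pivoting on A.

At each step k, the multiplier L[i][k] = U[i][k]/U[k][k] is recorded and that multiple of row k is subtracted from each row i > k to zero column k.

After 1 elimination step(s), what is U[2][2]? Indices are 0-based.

U[2][2] = 5

[col 0] pivot -3
  R1 -= -2*R0 → (0, -2, -2)  (L[1][0] := -2)
  R2 -= 3*R0 → (0, 4, 5)  (L[2][0] := 3)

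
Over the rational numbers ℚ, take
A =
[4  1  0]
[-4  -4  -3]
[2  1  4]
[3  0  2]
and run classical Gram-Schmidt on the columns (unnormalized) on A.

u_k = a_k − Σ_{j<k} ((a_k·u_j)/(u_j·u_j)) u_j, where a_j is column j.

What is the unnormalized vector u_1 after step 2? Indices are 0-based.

u_1 = (-43/45, -92/45, 1/45, -22/15)

Step 1: u_0 = a_0 = (4, -4, 2, 3).
Step 2: u_1 = a_1 − (22/45)·u_0 = (-43/45, -92/45, 1/45, -22/15).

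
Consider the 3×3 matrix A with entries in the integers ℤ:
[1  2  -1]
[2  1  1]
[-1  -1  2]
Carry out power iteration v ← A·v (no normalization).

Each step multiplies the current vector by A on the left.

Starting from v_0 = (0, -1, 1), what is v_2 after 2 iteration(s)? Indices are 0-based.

v_2 = (-6, -3, 9)

v_0 = (0, -1, 1).
v_1 = A·v_0 = (-3, 0, 3).
v_2 = A·v_1 = (-6, -3, 9).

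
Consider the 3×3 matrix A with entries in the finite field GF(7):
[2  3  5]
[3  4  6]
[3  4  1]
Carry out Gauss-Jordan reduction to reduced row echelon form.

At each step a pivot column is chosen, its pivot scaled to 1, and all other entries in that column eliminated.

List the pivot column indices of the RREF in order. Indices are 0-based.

pivot(0,0)=2: scale R0 → (1, 5, 6)
  clear (1,0): R1 −= (3)R0 → (0, 3, 2)
  clear (2,0): R2 −= (3)R0 → (0, 3, 4)
pivot(1,1)=3: scale R1 → (0, 1, 3)
  clear (0,1): R0 −= (5)R1 → (1, 0, 5)
  clear (2,1): R2 −= (3)R1 → (0, 0, 2)
pivot(2,2)=2: scale R2 → (0, 0, 1)
  clear (0,2): R0 −= (5)R2 → (1, 0, 0)
  clear (1,2): R1 −= (3)R2 → (0, 1, 0)

pivot columns: 0, 1, 2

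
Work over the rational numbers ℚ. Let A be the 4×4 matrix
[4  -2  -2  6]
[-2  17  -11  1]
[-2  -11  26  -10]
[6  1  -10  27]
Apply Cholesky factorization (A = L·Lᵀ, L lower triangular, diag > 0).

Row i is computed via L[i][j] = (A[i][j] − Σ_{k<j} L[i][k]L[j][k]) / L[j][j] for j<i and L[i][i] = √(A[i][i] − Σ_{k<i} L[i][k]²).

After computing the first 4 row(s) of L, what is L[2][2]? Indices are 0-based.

Step 1: L[0][0] = √(4) = 2.
  L[1][0] = (-2) / L[0][0] = -1.
Step 2: L[1][1] = √(16) = 4.
  L[2][0] = (-2) / L[0][0] = -1.
  L[2][1] = (-12) / L[1][1] = -3.
Step 3: L[2][2] = √(16) = 4.
  L[3][0] = (6) / L[0][0] = 3.
  L[3][1] = (4) / L[1][1] = 1.
  L[3][2] = (-4) / L[2][2] = -1.
Step 4: L[3][3] = √(16) = 4.

L[2][2] = 4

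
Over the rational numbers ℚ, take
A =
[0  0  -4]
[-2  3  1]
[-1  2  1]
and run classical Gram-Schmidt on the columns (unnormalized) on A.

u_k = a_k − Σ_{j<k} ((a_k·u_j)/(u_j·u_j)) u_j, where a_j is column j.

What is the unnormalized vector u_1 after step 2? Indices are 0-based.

Step 1: u_0 = a_0 = (0, -2, -1).
Step 2: u_1 = a_1 − (-8/5)·u_0 = (0, -1/5, 2/5).

u_1 = (0, -1/5, 2/5)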